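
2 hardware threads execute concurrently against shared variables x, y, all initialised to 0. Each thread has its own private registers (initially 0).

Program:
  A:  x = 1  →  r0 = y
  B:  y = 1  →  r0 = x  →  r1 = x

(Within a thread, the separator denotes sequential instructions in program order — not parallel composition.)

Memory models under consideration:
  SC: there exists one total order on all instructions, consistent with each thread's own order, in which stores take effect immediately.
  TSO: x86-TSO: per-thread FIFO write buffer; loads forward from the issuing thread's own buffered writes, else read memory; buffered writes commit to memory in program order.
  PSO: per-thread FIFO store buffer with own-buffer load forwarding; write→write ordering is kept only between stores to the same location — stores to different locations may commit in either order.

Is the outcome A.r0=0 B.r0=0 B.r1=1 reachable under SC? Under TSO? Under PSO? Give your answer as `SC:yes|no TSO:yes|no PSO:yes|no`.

SC:no TSO:yes PSO:yes

outcome vector order: (A.r0,B.r0,B.r1)
under SC → 011, 100, 101, 111
under TSO → 000, 001, 011, 100, 101, 111
under PSO → 000, 001, 011, 100, 101, 111
target 001 ∈ {TSO,PSO}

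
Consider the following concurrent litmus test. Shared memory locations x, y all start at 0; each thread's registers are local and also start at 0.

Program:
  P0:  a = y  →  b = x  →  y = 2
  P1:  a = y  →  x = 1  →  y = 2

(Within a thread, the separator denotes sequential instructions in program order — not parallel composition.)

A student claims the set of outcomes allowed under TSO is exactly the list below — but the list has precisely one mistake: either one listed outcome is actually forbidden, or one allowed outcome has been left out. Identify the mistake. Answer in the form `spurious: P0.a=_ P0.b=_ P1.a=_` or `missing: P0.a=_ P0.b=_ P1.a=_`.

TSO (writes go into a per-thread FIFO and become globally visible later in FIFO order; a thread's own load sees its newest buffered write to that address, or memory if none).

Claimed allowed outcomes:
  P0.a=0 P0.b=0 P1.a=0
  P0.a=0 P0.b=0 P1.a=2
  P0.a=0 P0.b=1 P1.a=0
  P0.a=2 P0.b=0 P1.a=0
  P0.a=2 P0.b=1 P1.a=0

outcome vector order: (P0.a,P0.b,P1.a)
TSO: 4 outcomes — {<0 0 0>; <0 0 2>; <0 1 0>; <2 1 0>}
claimed∖TSO = {<2 0 0>}

spurious: P0.a=2 P0.b=0 P1.a=0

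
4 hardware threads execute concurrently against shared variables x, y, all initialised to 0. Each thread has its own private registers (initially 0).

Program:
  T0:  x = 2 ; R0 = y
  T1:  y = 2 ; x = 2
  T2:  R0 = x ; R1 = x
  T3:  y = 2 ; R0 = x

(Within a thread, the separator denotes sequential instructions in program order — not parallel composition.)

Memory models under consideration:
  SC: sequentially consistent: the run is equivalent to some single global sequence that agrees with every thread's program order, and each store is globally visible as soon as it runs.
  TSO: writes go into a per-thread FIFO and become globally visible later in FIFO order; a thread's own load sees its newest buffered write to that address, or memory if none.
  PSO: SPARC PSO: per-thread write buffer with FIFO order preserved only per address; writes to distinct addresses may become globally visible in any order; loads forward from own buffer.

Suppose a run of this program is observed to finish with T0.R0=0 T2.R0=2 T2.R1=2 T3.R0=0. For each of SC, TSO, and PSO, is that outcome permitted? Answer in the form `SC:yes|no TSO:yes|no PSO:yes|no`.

SC:no TSO:yes PSO:yes

outcome vector order: (T0.R0,T2.R0,T2.R1,T3.R0)
[SC] allowed = {<0 0 0 2> <0 0 2 2> <0 2 2 2> <2 0 0 0> <2 0 0 2> <2 0 2 0> <2 0 2 2> <2 2 2 0> <2 2 2 2>}
[TSO] allowed = {<0 0 0 0> <0 0 0 2> <0 0 2 0> <0 0 2 2> <0 2 2 0> <0 2 2 2> <2 0 0 0> <2 0 0 2> <2 0 2 0> <2 0 2 2> <2 2 2 0> <2 2 2 2>}
[PSO] allowed = {<0 0 0 0> <0 0 0 2> <0 0 2 0> <0 0 2 2> <0 2 2 0> <0 2 2 2> <2 0 0 0> <2 0 0 2> <2 0 2 0> <2 0 2 2> <2 2 2 0> <2 2 2 2>}
target <0 2 2 0> ∈ {TSO,PSO}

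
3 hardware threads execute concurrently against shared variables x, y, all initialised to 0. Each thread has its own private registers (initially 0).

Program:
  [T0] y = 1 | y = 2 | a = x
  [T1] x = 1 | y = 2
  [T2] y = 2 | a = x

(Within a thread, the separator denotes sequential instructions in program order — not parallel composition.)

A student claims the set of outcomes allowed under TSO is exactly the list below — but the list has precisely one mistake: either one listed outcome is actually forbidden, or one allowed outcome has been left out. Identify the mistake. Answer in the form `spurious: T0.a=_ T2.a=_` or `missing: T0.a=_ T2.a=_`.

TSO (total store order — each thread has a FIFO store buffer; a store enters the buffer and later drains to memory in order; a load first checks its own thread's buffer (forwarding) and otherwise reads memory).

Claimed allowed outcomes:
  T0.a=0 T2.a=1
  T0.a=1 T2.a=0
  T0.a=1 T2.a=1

outcome vector order: (T0.a,T2.a)
[TSO] allowed = {<0 0>, <0 1>, <1 0>, <1 1>}
TSO∖claimed = {<0 0>}

missing: T0.a=0 T2.a=0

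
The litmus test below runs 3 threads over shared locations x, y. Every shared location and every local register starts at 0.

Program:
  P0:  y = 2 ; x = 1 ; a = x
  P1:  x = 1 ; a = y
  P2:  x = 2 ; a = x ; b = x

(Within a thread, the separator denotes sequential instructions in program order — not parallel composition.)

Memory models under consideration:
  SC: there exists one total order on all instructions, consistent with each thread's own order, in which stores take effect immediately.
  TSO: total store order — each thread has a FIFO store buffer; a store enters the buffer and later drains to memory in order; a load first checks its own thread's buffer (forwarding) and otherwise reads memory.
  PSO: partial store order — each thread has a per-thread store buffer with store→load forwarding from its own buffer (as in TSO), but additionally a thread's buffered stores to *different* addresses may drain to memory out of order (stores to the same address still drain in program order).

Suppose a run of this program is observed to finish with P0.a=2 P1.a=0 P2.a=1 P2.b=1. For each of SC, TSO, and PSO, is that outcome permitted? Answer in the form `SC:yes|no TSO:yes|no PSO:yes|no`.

SC:no TSO:yes PSO:yes

outcome vector order: (P0.a,P1.a,P2.a,P2.b)
SC: 10 outcomes — {1011 1021 1022 1211 1221 1222 2022 2211 2221 2222}
TSO: 12 outcomes — {1011 1021 1022 1211 1221 1222 2011 2021 2022 2211 2221 2222}
PSO: 12 outcomes — {1011 1021 1022 1211 1221 1222 2011 2021 2022 2211 2221 2222}
target 2011 ∈ {TSO,PSO}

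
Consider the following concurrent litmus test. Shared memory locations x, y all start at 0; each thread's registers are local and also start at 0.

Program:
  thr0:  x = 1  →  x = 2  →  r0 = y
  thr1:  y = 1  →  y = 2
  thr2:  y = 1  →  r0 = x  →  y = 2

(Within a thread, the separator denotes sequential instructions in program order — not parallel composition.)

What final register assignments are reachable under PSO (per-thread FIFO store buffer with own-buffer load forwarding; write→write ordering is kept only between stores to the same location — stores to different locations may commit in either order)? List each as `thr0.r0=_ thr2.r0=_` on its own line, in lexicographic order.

thr0.r0=0 thr2.r0=0
thr0.r0=0 thr2.r0=1
thr0.r0=0 thr2.r0=2
thr0.r0=1 thr2.r0=0
thr0.r0=1 thr2.r0=1
thr0.r0=1 thr2.r0=2
thr0.r0=2 thr2.r0=0
thr0.r0=2 thr2.r0=1
thr0.r0=2 thr2.r0=2

outcome vector order: (thr0.r0,thr2.r0)
|PSO outcomes| = 9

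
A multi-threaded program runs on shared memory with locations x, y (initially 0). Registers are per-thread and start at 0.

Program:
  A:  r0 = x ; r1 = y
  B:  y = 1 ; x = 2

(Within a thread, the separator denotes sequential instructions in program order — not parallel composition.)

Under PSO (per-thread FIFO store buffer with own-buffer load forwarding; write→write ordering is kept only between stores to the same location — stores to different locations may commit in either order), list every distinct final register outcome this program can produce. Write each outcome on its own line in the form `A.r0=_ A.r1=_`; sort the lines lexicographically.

outcome vector order: (A.r0,A.r1)
|PSO outcomes| = 4

A.r0=0 A.r1=0
A.r0=0 A.r1=1
A.r0=2 A.r1=0
A.r0=2 A.r1=1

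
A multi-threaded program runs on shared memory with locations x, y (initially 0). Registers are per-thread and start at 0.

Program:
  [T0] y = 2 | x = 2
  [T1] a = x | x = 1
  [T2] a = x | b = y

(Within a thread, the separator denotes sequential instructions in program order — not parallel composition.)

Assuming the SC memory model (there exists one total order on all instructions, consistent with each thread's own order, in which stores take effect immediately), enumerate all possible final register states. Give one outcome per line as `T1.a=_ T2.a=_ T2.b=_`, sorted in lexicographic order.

outcome vector order: (T1.a,T2.a,T2.b)
|SC outcomes| = 9

T1.a=0 T2.a=0 T2.b=0
T1.a=0 T2.a=0 T2.b=2
T1.a=0 T2.a=1 T2.b=0
T1.a=0 T2.a=1 T2.b=2
T1.a=0 T2.a=2 T2.b=2
T1.a=2 T2.a=0 T2.b=0
T1.a=2 T2.a=0 T2.b=2
T1.a=2 T2.a=1 T2.b=2
T1.a=2 T2.a=2 T2.b=2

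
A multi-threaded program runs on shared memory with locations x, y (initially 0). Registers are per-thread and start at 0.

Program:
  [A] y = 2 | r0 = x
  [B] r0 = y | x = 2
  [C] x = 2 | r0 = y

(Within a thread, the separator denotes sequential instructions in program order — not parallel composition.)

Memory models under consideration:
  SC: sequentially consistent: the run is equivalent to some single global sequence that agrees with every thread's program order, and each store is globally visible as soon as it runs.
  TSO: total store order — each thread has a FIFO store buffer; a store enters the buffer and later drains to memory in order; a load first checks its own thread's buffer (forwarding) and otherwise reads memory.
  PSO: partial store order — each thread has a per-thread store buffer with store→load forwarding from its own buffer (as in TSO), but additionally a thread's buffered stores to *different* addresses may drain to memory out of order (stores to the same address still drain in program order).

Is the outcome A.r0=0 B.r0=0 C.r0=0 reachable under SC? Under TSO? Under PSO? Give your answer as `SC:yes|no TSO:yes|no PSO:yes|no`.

SC:no TSO:yes PSO:yes

outcome vector order: (A.r0,B.r0,C.r0)
SC: 6 outcomes — {(0,0,2); (0,2,2); (2,0,0); (2,0,2); (2,2,0); (2,2,2)}
TSO: 8 outcomes — {(0,0,0); (0,0,2); (0,2,0); (0,2,2); (2,0,0); (2,0,2); (2,2,0); (2,2,2)}
PSO: 8 outcomes — {(0,0,0); (0,0,2); (0,2,0); (0,2,2); (2,0,0); (2,0,2); (2,2,0); (2,2,2)}
target (0,0,0) ∈ {TSO,PSO}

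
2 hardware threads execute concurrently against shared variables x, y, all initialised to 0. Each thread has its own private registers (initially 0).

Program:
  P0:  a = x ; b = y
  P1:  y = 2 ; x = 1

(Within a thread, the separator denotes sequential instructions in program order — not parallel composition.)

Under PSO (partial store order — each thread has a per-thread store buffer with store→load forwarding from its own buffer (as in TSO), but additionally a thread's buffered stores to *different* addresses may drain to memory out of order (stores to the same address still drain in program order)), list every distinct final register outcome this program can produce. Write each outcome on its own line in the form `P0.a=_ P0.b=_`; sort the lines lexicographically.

P0.a=0 P0.b=0
P0.a=0 P0.b=2
P0.a=1 P0.b=0
P0.a=1 P0.b=2

outcome vector order: (P0.a,P0.b)
|PSO outcomes| = 4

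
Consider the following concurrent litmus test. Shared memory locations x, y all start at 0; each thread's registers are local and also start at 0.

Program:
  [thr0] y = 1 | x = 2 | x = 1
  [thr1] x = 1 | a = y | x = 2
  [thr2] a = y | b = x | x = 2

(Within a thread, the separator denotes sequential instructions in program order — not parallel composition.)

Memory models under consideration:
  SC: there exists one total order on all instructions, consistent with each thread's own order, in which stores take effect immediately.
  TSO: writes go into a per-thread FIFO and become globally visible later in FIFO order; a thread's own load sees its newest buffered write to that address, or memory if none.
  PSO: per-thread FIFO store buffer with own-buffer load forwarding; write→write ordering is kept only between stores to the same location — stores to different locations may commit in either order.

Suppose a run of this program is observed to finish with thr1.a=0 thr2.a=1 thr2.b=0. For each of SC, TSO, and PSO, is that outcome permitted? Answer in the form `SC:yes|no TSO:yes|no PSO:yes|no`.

SC:no TSO:yes PSO:yes

outcome vector order: (thr1.a,thr2.a,thr2.b)
under SC → <0 0 0>; <0 0 1>; <0 0 2>; <0 1 1>; <0 1 2>; <1 0 0>; <1 0 1>; <1 0 2>; <1 1 0>; <1 1 1>; <1 1 2>
under TSO → <0 0 0>; <0 0 1>; <0 0 2>; <0 1 0>; <0 1 1>; <0 1 2>; <1 0 0>; <1 0 1>; <1 0 2>; <1 1 0>; <1 1 1>; <1 1 2>
under PSO → <0 0 0>; <0 0 1>; <0 0 2>; <0 1 0>; <0 1 1>; <0 1 2>; <1 0 0>; <1 0 1>; <1 0 2>; <1 1 0>; <1 1 1>; <1 1 2>
target <0 1 0> ∈ {TSO,PSO}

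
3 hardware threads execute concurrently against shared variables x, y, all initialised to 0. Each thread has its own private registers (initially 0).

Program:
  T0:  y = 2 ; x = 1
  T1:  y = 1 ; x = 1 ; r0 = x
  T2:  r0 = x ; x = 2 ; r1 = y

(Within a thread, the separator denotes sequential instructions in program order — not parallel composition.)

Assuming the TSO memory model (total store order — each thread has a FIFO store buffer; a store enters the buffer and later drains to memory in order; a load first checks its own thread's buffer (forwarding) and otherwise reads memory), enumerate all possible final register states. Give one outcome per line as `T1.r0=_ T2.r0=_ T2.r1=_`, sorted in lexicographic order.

outcome vector order: (T1.r0,T2.r0,T2.r1)
|TSO outcomes| = 10

T1.r0=1 T2.r0=0 T2.r1=0
T1.r0=1 T2.r0=0 T2.r1=1
T1.r0=1 T2.r0=0 T2.r1=2
T1.r0=1 T2.r0=1 T2.r1=1
T1.r0=1 T2.r0=1 T2.r1=2
T1.r0=2 T2.r0=0 T2.r1=0
T1.r0=2 T2.r0=0 T2.r1=1
T1.r0=2 T2.r0=0 T2.r1=2
T1.r0=2 T2.r0=1 T2.r1=1
T1.r0=2 T2.r0=1 T2.r1=2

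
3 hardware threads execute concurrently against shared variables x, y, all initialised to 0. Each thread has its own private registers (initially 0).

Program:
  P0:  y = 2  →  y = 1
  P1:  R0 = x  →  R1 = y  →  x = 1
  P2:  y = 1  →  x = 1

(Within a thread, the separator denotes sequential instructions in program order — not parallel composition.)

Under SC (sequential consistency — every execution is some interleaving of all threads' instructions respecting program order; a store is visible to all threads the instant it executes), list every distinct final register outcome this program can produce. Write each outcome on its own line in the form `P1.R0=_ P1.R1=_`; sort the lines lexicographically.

P1.R0=0 P1.R1=0
P1.R0=0 P1.R1=1
P1.R0=0 P1.R1=2
P1.R0=1 P1.R1=1
P1.R0=1 P1.R1=2

outcome vector order: (P1.R0,P1.R1)
|SC outcomes| = 5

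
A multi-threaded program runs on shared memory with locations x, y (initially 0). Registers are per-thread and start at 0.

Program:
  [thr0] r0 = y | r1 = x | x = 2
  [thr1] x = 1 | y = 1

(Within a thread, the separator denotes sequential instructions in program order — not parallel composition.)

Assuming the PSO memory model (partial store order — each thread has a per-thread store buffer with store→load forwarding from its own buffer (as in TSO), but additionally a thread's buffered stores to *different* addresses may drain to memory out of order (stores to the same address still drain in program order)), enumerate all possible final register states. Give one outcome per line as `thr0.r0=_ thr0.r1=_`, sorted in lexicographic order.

outcome vector order: (thr0.r0,thr0.r1)
|PSO outcomes| = 4

thr0.r0=0 thr0.r1=0
thr0.r0=0 thr0.r1=1
thr0.r0=1 thr0.r1=0
thr0.r0=1 thr0.r1=1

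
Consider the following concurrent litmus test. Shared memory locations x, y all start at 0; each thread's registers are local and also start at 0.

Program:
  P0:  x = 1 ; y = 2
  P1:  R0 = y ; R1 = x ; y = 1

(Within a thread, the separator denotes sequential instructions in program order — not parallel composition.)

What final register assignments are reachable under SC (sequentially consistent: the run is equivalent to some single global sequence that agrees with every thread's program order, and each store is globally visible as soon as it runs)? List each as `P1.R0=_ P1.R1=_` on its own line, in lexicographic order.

P1.R0=0 P1.R1=0
P1.R0=0 P1.R1=1
P1.R0=2 P1.R1=1

outcome vector order: (P1.R0,P1.R1)
|SC outcomes| = 3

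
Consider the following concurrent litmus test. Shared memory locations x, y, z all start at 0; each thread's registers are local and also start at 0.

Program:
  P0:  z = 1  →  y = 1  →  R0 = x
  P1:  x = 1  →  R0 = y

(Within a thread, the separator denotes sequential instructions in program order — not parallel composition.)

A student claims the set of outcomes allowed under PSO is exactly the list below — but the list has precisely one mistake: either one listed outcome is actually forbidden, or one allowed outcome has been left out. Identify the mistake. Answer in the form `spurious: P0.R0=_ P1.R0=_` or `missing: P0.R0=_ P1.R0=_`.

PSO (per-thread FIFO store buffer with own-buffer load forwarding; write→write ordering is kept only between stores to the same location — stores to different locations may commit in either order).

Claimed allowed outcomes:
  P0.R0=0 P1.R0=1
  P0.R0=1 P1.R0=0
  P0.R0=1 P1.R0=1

outcome vector order: (P0.R0,P1.R0)
under PSO → 0/0 0/1 1/0 1/1
PSO∖claimed = {0/0}

missing: P0.R0=0 P1.R0=0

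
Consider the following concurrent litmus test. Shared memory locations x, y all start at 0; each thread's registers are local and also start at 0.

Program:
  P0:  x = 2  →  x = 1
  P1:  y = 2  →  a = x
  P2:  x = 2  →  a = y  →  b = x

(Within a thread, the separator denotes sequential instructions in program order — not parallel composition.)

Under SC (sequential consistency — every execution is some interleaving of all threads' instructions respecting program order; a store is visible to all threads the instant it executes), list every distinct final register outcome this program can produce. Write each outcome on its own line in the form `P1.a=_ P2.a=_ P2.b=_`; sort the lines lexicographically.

outcome vector order: (P1.a,P2.a,P2.b)
|SC outcomes| = 10

P1.a=0 P2.a=2 P2.b=1
P1.a=0 P2.a=2 P2.b=2
P1.a=1 P2.a=0 P2.b=1
P1.a=1 P2.a=0 P2.b=2
P1.a=1 P2.a=2 P2.b=1
P1.a=1 P2.a=2 P2.b=2
P1.a=2 P2.a=0 P2.b=1
P1.a=2 P2.a=0 P2.b=2
P1.a=2 P2.a=2 P2.b=1
P1.a=2 P2.a=2 P2.b=2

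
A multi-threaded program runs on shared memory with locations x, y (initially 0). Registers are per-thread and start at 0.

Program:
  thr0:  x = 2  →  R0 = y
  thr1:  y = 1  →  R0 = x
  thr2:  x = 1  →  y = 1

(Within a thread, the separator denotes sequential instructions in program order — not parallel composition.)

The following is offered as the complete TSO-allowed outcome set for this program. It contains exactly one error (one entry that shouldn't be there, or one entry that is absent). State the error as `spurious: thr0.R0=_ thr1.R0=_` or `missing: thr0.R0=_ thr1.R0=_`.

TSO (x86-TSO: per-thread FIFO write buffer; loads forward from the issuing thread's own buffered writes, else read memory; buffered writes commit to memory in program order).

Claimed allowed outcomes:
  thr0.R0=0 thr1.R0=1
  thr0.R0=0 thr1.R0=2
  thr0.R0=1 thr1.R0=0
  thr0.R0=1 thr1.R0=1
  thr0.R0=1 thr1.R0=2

outcome vector order: (thr0.R0,thr1.R0)
[TSO] allowed = {<0 0>; <0 1>; <0 2>; <1 0>; <1 1>; <1 2>}
TSO∖claimed = {<0 0>}

missing: thr0.R0=0 thr1.R0=0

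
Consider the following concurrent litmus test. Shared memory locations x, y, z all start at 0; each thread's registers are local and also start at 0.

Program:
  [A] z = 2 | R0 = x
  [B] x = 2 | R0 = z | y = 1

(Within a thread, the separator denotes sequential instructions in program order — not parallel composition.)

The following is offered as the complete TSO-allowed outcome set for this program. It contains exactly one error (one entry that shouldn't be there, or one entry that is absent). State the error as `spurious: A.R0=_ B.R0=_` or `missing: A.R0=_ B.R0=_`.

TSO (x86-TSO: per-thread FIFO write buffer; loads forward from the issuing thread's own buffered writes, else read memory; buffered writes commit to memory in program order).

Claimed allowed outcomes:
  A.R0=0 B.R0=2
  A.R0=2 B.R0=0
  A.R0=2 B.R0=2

outcome vector order: (A.R0,B.R0)
under TSO → 00 02 20 22
TSO∖claimed = {00}

missing: A.R0=0 B.R0=0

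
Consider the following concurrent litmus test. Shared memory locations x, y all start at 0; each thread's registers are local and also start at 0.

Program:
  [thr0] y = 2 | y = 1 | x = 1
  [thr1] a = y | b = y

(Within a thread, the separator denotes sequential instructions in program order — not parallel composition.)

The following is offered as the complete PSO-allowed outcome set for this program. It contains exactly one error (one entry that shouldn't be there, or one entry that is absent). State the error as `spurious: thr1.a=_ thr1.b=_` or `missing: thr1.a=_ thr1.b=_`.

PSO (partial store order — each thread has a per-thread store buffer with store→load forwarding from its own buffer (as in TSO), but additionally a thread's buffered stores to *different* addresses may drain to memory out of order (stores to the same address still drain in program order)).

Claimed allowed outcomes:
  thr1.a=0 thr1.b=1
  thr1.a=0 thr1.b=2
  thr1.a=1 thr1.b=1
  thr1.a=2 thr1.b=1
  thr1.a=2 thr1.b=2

missing: thr1.a=0 thr1.b=0

outcome vector order: (thr1.a,thr1.b)
PSO: 6 outcomes — {0/0 0/1 0/2 1/1 2/1 2/2}
PSO∖claimed = {0/0}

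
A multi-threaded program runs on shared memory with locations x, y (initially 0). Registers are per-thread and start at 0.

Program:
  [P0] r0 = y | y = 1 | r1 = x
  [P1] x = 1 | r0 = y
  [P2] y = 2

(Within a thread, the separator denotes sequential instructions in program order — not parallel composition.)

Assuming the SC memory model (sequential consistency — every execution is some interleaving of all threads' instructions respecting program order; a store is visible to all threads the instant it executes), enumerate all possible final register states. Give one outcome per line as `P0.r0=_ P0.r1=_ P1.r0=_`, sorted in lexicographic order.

P0.r0=0 P0.r1=0 P1.r0=1
P0.r0=0 P0.r1=0 P1.r0=2
P0.r0=0 P0.r1=1 P1.r0=0
P0.r0=0 P0.r1=1 P1.r0=1
P0.r0=0 P0.r1=1 P1.r0=2
P0.r0=2 P0.r1=0 P1.r0=1
P0.r0=2 P0.r1=1 P1.r0=0
P0.r0=2 P0.r1=1 P1.r0=1
P0.r0=2 P0.r1=1 P1.r0=2

outcome vector order: (P0.r0,P0.r1,P1.r0)
|SC outcomes| = 9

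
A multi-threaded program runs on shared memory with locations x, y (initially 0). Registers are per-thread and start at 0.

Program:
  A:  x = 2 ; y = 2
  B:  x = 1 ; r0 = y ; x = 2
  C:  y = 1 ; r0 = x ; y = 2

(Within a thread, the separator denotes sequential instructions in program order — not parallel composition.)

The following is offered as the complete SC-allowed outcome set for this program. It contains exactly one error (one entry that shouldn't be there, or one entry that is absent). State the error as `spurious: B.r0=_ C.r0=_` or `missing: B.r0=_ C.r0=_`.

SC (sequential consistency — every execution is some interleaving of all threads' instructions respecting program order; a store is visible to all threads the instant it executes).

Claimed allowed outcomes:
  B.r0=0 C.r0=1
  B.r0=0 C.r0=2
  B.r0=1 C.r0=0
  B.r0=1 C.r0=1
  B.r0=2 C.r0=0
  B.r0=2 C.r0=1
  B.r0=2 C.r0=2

outcome vector order: (B.r0,C.r0)
SC (8): <0 1>, <0 2>, <1 0>, <1 1>, <1 2>, <2 0>, <2 1>, <2 2>
SC∖claimed = {<1 2>}

missing: B.r0=1 C.r0=2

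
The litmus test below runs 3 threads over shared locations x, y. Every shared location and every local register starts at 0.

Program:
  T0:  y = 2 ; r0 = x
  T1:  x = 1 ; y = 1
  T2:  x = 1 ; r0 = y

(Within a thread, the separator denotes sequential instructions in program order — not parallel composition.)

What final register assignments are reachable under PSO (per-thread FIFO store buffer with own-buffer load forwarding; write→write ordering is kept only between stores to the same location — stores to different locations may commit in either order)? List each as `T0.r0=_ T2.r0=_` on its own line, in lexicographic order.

outcome vector order: (T0.r0,T2.r0)
|PSO outcomes| = 6

T0.r0=0 T2.r0=0
T0.r0=0 T2.r0=1
T0.r0=0 T2.r0=2
T0.r0=1 T2.r0=0
T0.r0=1 T2.r0=1
T0.r0=1 T2.r0=2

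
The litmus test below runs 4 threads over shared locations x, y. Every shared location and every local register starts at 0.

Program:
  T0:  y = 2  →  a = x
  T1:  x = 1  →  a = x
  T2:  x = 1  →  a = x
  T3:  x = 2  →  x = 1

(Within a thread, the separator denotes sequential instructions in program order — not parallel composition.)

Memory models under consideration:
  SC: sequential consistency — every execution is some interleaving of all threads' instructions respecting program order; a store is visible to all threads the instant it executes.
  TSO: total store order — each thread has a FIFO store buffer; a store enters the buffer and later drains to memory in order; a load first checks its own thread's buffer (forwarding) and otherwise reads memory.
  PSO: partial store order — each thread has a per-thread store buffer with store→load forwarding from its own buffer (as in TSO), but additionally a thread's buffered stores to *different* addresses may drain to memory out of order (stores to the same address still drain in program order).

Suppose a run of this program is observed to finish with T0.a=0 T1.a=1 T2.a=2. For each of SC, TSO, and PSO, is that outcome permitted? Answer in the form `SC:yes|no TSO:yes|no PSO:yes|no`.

SC:yes TSO:yes PSO:yes

outcome vector order: (T0.a,T1.a,T2.a)
SC: 12 outcomes — {011 012 021 022 111 112 121 122 211 212 221 222}
TSO: 12 outcomes — {011 012 021 022 111 112 121 122 211 212 221 222}
PSO: 12 outcomes — {011 012 021 022 111 112 121 122 211 212 221 222}
target 012 ∈ {SC,TSO,PSO}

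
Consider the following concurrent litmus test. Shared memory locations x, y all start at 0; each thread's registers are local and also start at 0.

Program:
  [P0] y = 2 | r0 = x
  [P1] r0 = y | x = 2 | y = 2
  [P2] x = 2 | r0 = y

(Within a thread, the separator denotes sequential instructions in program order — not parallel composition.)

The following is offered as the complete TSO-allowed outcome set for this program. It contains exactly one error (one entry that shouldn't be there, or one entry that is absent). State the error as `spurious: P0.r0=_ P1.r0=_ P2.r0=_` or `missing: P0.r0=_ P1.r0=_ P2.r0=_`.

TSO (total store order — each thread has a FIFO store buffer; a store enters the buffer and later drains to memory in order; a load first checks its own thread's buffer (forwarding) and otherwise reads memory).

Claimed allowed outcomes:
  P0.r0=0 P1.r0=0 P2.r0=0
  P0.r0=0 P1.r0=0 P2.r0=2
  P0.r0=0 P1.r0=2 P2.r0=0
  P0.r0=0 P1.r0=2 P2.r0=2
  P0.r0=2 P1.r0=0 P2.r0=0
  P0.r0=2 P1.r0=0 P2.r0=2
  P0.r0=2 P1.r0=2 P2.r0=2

outcome vector order: (P0.r0,P1.r0,P2.r0)
TSO (8): 000 002 020 022 200 202 220 222
TSO∖claimed = {220}

missing: P0.r0=2 P1.r0=2 P2.r0=0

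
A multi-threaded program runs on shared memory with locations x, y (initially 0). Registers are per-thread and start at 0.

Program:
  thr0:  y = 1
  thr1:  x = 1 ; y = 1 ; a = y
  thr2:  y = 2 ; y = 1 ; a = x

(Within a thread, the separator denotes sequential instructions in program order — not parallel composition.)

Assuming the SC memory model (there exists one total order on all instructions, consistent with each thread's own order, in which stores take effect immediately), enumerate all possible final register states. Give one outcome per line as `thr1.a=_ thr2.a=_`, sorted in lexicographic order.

thr1.a=1 thr2.a=0
thr1.a=1 thr2.a=1
thr1.a=2 thr2.a=1

outcome vector order: (thr1.a,thr2.a)
|SC outcomes| = 3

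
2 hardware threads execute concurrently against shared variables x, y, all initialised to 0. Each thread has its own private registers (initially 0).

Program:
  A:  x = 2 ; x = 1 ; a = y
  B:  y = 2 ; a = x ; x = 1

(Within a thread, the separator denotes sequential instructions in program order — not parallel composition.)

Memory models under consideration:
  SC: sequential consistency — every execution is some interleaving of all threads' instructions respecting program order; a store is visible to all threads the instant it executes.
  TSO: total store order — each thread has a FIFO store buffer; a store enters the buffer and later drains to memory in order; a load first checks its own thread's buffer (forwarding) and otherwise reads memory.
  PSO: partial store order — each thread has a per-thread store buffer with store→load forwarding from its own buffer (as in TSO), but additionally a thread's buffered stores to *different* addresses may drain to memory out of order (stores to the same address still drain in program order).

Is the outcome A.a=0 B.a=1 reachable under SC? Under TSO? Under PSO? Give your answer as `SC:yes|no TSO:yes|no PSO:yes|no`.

SC:yes TSO:yes PSO:yes

outcome vector order: (A.a,B.a)
under SC → 0/1 2/0 2/1 2/2
under TSO → 0/0 0/1 0/2 2/0 2/1 2/2
under PSO → 0/0 0/1 0/2 2/0 2/1 2/2
target 0/1 ∈ {SC,TSO,PSO}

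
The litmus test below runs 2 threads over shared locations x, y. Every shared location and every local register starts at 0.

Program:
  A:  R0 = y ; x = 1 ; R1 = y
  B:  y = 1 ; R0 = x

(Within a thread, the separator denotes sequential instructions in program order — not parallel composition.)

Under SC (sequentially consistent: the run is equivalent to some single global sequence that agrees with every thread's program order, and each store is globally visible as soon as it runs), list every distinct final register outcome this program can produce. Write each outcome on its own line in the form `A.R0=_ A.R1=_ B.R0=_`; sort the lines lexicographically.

A.R0=0 A.R1=0 B.R0=1
A.R0=0 A.R1=1 B.R0=0
A.R0=0 A.R1=1 B.R0=1
A.R0=1 A.R1=1 B.R0=0
A.R0=1 A.R1=1 B.R0=1

outcome vector order: (A.R0,A.R1,B.R0)
|SC outcomes| = 5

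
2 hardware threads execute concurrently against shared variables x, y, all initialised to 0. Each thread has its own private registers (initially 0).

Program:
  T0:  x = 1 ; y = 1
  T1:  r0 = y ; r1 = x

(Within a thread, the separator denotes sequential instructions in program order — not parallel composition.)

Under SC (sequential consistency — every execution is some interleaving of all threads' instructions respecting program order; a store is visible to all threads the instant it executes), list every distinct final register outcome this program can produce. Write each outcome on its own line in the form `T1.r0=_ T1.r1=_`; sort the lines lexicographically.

T1.r0=0 T1.r1=0
T1.r0=0 T1.r1=1
T1.r0=1 T1.r1=1

outcome vector order: (T1.r0,T1.r1)
|SC outcomes| = 3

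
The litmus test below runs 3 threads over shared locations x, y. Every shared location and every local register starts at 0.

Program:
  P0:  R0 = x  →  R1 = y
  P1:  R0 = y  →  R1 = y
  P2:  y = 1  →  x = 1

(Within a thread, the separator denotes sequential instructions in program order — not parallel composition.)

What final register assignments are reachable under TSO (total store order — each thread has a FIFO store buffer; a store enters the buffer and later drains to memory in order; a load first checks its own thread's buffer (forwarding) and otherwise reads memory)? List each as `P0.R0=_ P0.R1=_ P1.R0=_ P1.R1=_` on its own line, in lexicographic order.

P0.R0=0 P0.R1=0 P1.R0=0 P1.R1=0
P0.R0=0 P0.R1=0 P1.R0=0 P1.R1=1
P0.R0=0 P0.R1=0 P1.R0=1 P1.R1=1
P0.R0=0 P0.R1=1 P1.R0=0 P1.R1=0
P0.R0=0 P0.R1=1 P1.R0=0 P1.R1=1
P0.R0=0 P0.R1=1 P1.R0=1 P1.R1=1
P0.R0=1 P0.R1=1 P1.R0=0 P1.R1=0
P0.R0=1 P0.R1=1 P1.R0=0 P1.R1=1
P0.R0=1 P0.R1=1 P1.R0=1 P1.R1=1

outcome vector order: (P0.R0,P0.R1,P1.R0,P1.R1)
|TSO outcomes| = 9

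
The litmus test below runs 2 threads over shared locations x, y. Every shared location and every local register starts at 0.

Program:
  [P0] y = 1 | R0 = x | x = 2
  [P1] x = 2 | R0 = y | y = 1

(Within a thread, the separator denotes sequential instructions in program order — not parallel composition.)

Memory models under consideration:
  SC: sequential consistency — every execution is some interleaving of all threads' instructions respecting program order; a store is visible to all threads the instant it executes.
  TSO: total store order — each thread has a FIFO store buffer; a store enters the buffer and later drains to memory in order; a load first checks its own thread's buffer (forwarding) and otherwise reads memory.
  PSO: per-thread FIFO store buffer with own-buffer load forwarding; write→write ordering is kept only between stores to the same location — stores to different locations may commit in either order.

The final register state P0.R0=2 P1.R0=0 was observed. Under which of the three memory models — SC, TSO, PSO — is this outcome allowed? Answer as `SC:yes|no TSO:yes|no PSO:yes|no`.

SC:yes TSO:yes PSO:yes

outcome vector order: (P0.R0,P1.R0)
SC (3): 01, 20, 21
TSO (4): 00, 01, 20, 21
PSO (4): 00, 01, 20, 21
target 20 ∈ {SC,TSO,PSO}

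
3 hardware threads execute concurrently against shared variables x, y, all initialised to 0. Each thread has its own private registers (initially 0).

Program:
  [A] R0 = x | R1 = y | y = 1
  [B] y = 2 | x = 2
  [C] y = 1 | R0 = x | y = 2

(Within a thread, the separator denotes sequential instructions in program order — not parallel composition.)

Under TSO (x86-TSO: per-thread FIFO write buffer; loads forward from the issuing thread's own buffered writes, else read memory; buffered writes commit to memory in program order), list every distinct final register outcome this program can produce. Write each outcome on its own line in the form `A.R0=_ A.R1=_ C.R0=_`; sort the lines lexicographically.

outcome vector order: (A.R0,A.R1,C.R0)
|TSO outcomes| = 10

A.R0=0 A.R1=0 C.R0=0
A.R0=0 A.R1=0 C.R0=2
A.R0=0 A.R1=1 C.R0=0
A.R0=0 A.R1=1 C.R0=2
A.R0=0 A.R1=2 C.R0=0
A.R0=0 A.R1=2 C.R0=2
A.R0=2 A.R1=1 C.R0=0
A.R0=2 A.R1=1 C.R0=2
A.R0=2 A.R1=2 C.R0=0
A.R0=2 A.R1=2 C.R0=2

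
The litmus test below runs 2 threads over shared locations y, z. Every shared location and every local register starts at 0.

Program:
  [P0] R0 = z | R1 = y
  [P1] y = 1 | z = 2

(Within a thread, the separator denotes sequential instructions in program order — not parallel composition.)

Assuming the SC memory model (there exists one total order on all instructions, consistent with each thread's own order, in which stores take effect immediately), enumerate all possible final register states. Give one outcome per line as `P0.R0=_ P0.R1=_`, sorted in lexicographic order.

P0.R0=0 P0.R1=0
P0.R0=0 P0.R1=1
P0.R0=2 P0.R1=1

outcome vector order: (P0.R0,P0.R1)
|SC outcomes| = 3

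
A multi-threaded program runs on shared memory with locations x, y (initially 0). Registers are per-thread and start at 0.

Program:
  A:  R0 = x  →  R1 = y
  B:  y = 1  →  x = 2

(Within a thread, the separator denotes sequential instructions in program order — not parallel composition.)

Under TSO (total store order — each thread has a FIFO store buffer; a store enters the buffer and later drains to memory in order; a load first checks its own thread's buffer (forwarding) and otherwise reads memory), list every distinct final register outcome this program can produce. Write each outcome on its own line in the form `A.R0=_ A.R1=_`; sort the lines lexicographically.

outcome vector order: (A.R0,A.R1)
|TSO outcomes| = 3

A.R0=0 A.R1=0
A.R0=0 A.R1=1
A.R0=2 A.R1=1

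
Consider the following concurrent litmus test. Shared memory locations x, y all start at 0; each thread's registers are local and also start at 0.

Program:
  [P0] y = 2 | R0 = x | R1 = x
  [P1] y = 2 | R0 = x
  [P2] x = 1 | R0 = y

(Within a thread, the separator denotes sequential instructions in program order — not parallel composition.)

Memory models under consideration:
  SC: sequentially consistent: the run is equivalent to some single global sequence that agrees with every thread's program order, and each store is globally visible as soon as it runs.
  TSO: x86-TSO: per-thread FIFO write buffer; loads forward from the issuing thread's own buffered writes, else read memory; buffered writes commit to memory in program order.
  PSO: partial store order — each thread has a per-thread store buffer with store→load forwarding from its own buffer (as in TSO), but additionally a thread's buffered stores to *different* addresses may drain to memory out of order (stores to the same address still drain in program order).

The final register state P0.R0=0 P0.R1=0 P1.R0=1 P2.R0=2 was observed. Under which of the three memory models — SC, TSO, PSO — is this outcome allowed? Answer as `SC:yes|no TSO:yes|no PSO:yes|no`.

outcome vector order: (P0.R0,P0.R1,P1.R0,P2.R0)
under SC → <0 0 0 2> <0 0 1 2> <0 1 0 2> <0 1 1 2> <1 1 0 2> <1 1 1 0> <1 1 1 2>
under TSO → <0 0 0 0> <0 0 0 2> <0 0 1 0> <0 0 1 2> <0 1 0 0> <0 1 0 2> <0 1 1 0> <0 1 1 2> <1 1 0 0> <1 1 0 2> <1 1 1 0> <1 1 1 2>
under PSO → <0 0 0 0> <0 0 0 2> <0 0 1 0> <0 0 1 2> <0 1 0 0> <0 1 0 2> <0 1 1 0> <0 1 1 2> <1 1 0 0> <1 1 0 2> <1 1 1 0> <1 1 1 2>
target <0 0 1 2> ∈ {SC,TSO,PSO}

SC:yes TSO:yes PSO:yes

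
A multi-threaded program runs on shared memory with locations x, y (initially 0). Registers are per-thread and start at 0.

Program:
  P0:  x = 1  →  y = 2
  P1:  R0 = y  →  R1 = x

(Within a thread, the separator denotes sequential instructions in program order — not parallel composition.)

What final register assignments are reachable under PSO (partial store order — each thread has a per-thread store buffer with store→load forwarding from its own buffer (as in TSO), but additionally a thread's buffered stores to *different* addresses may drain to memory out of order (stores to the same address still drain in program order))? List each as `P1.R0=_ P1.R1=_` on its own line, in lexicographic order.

outcome vector order: (P1.R0,P1.R1)
|PSO outcomes| = 4

P1.R0=0 P1.R1=0
P1.R0=0 P1.R1=1
P1.R0=2 P1.R1=0
P1.R0=2 P1.R1=1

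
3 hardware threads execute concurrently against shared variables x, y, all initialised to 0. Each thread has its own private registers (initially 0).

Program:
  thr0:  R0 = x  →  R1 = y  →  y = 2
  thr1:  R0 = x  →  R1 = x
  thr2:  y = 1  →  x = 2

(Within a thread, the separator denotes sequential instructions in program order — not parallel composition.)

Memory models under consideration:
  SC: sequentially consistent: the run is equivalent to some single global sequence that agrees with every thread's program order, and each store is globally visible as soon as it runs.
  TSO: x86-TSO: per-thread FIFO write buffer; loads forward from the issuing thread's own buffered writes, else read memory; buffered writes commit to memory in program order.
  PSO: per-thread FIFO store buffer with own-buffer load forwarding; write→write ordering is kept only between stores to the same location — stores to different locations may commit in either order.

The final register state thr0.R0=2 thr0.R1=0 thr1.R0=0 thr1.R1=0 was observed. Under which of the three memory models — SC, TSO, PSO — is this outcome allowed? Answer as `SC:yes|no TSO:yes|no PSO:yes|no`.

SC:no TSO:no PSO:yes

outcome vector order: (thr0.R0,thr0.R1,thr1.R0,thr1.R1)
under SC → <0 0 0 0>; <0 0 0 2>; <0 0 2 2>; <0 1 0 0>; <0 1 0 2>; <0 1 2 2>; <2 1 0 0>; <2 1 0 2>; <2 1 2 2>
under TSO → <0 0 0 0>; <0 0 0 2>; <0 0 2 2>; <0 1 0 0>; <0 1 0 2>; <0 1 2 2>; <2 1 0 0>; <2 1 0 2>; <2 1 2 2>
under PSO → <0 0 0 0>; <0 0 0 2>; <0 0 2 2>; <0 1 0 0>; <0 1 0 2>; <0 1 2 2>; <2 0 0 0>; <2 0 0 2>; <2 0 2 2>; <2 1 0 0>; <2 1 0 2>; <2 1 2 2>
target <2 0 0 0> ∈ {PSO}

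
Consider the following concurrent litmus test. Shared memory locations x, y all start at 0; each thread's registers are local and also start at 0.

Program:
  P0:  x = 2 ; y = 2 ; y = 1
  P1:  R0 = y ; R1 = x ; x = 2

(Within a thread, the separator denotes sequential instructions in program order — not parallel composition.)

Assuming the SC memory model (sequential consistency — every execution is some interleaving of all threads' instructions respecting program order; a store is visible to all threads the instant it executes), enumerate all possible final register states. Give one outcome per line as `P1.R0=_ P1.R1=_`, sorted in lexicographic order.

outcome vector order: (P1.R0,P1.R1)
|SC outcomes| = 4

P1.R0=0 P1.R1=0
P1.R0=0 P1.R1=2
P1.R0=1 P1.R1=2
P1.R0=2 P1.R1=2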